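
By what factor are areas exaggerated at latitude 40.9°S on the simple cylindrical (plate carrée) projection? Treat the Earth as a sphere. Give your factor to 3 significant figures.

In the plate carrée (x = Rλ, y = Rφ), meridians are true-scale (h = 1) and parallels are stretched by k = sec φ.
Areal scale = h·k = 1 × sec φ; at 40.9°, h = 1.000, k = 1.323, so h·k = 1.323.

1.32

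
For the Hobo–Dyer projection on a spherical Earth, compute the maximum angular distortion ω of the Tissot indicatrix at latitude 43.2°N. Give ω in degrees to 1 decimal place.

The Hobo–Dyer projection is cylindrical equal-area with φ₀ = 37.5°. A cylindrical equal-area projection with standard parallel φ₀ has meridian scale h = cos φ / cos φ₀ and parallel scale k = cos φ₀ / cos φ (so areas are preserved, h·k = 1).
At 43.2°: h = 0.9188, k = 1.088; principal scales a = 1.088, b = 0.9188.
sin(ω/2) = (a − b)/(a + b) = 0.1695/2.007 = 0.08444, so ω = 2 arcsin(0.08444) ≈ 9.7°.

9.7°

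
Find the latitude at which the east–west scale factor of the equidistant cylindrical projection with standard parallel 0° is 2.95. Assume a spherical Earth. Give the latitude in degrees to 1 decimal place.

Plate carrée: h = 1, k = sec φ along parallels.
sec φ = 2.95  ⇒  cos φ = 0.3390  ⇒  φ ≈ 70.2°.

70.2°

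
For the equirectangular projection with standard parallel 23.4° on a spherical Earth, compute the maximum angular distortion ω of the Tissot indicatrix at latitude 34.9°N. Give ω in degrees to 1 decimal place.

6.4°

The equidistant cylindrical projection with φ₀ = 23.4° has h = 1 (meridians true) and k = cos φ₀ / cos φ along parallels.
At 34.9°: h = 1.000, k = 1.119; principal scales a = 1.119, b = 1.000.
sin(ω/2) = (a − b)/(a + b) = 0.1190/2.119 = 0.05616, so ω = 2 arcsin(0.05616) ≈ 6.4°.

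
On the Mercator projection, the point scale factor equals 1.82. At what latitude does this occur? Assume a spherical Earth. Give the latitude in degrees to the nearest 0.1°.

Mercator scale is k = sec φ = 1/cos φ.
1/cos φ = 1.82  ⇒  cos φ = 0.5495  ⇒  φ = arccos(0.5495) ≈ 56.7°.

56.7°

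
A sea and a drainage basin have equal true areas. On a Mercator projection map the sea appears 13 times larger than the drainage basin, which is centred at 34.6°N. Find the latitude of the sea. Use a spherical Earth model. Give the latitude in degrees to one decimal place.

76.8°

Mercator areal scale is sec²φ, so apparent-area ratio = sec²φ₁ / sec²φ₂ = cos²φ₂ / cos²φ₁.
cos²φ₂ / cos²φ₁ = 13  ⇒  cos φ₁ = cos 34.6° / √13 = 0.8231/3.606 = 0.2283.
φ₁ = arccos(0.2283) ≈ 76.8°.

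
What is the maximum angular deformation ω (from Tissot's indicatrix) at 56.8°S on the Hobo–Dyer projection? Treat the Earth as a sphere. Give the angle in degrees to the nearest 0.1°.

41.5°

The Hobo–Dyer projection is cylindrical equal-area with φ₀ = 37.5°. Cylindrical equal-area (φ₀ = 37.5°): h = cos φ / cos 37.5° along meridians, k = cos 37.5° / cos φ along parallels; h·k = 1.
At 56.8°: h = 0.6902, k = 1.449; principal scales a = 1.449, b = 0.6902.
sin(ω/2) = (a − b)/(a + b) = 0.7587/2.139 = 0.3547, so ω = 2 arcsin(0.3547) ≈ 41.5°.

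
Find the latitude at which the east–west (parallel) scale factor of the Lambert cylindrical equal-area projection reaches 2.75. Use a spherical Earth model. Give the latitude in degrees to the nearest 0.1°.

68.7°

The Lambert cylindrical equal-area projection is the cylindrical equal-area projection with its standard parallel at the equator (φ₀ = 0). A cylindrical equal-area projection with standard parallel φ₀ has meridian scale h = cos φ / cos φ₀ and parallel scale k = cos φ₀ / cos φ (so areas are preserved, h·k = 1).
k = cos φ₀ / cos φ = 2.75  ⇒  cos φ = cos 0° / 2.75 = 0.3636.
φ = arccos(0.3636) ≈ 68.7°.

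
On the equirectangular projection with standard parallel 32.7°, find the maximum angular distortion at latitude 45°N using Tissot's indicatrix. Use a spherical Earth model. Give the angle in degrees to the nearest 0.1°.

The equidistant cylindrical projection with φ₀ = 32.7° has h = 1 (meridians true) and k = cos φ₀ / cos φ along parallels.
At 45°: h = 1.000, k = 1.190; principal scales a = 1.190, b = 1.000.
sin(ω/2) = (a − b)/(a + b) = 0.1901/2.190 = 0.08679, so ω = 2 arcsin(0.08679) ≈ 10.0°.

10.0°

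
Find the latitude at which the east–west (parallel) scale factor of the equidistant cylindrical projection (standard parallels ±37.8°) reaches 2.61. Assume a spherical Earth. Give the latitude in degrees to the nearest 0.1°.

The equidistant cylindrical projection with φ₀ = 37.8° has h = 1 (meridians true) and k = cos φ₀ / cos φ along parallels.
k = cos φ₀ / cos φ = 2.61  ⇒  cos φ = cos 37.8° / 2.61 = 0.3027.
φ = arccos(0.3027) ≈ 72.4°.

72.4°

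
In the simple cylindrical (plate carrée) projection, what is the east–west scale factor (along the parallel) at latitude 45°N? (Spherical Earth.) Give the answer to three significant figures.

Plate carrée maps x = Rλ, y = Rφ. The meridian scale is h = 1 and the parallel scale is k = 1/cos φ = sec φ.
k = 1/cos 45° = 1/0.7071 = 1.414.

1.41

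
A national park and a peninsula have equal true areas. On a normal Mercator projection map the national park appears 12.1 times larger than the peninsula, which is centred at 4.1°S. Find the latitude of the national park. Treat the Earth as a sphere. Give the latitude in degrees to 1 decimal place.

73.3°

Mercator areal scale is sec²φ, so apparent-area ratio = sec²φ₁ / sec²φ₂ = cos²φ₂ / cos²φ₁.
cos²φ₂ / cos²φ₁ = 12.1  ⇒  cos φ₁ = cos 4.1° / √12.1 = 0.9974/3.479 = 0.2867.
φ₁ = arccos(0.2867) ≈ 73.3°.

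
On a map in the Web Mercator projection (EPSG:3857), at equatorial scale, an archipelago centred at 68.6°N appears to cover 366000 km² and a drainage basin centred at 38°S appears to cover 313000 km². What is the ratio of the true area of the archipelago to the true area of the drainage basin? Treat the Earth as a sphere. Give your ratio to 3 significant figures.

0.251

Mercator's areal exaggeration is sec²φ; hence true area = (apparent area) · cos²φ.
True area of archipelago: 366000 × cos²(68.6°) = 366000 × 0.1331 = 48730 km².
True area of drainage basin: 313000 × cos²(38°) = 313000 × 0.6210 = 194400 km².
Ratio = 48730 / 194400 ≈ 0.251.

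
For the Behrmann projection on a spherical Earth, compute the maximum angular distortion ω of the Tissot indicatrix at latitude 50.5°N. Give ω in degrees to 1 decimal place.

Behrmann is a cylindrical equal-area projection with standard parallels at ±30°. A cylindrical equal-area projection with standard parallel φ₀ has meridian scale h = cos φ / cos φ₀ and parallel scale k = cos φ₀ / cos φ (so areas are preserved, h·k = 1).
At 50.5°: h = 0.7345, k = 1.362; principal scales a = 1.362, b = 0.7345.
sin(ω/2) = (a − b)/(a + b) = 0.6270/2.096 = 0.2992, so ω = 2 arcsin(0.2992) ≈ 34.8°.

34.8°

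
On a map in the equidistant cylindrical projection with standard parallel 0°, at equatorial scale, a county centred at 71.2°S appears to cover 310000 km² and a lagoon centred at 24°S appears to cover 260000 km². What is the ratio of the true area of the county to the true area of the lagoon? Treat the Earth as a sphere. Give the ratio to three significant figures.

0.421

Plate carrée has h = 1 and k = sec φ, giving areal scale sec φ; true area = (apparent area) · cos φ.
True area of county: 310000 × cos(71.2°) = 310000 × 0.3223 = 99900 km².
True area of lagoon: 260000 × cos(24°) = 260000 × 0.9135 = 237500 km².
Ratio = 99900 / 237500 ≈ 0.421.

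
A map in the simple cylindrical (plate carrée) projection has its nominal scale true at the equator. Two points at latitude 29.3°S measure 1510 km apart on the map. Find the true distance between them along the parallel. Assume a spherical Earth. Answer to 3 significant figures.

In the plate carrée (x = Rλ, y = Rφ), meridians are true-scale (h = 1) and parallels are stretched by k = sec φ.
Along the parallel at 29.3°, map distances are exaggerated by k = sec 29.3° = 1.147.
True distance = 1510 / 1.147 = 1510 × cos 29.3° ≈ 1320 km.

1320 km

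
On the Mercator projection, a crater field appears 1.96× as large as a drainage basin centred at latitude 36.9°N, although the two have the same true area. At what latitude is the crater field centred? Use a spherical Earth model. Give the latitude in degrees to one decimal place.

55.2°

For equal true areas on Mercator, apparent areas scale as sec²φ, so the ratio is cos²φ₂ / cos²φ₁.
cos²φ₂ / cos²φ₁ = 1.96  ⇒  cos φ₁ = cos 36.9° / √1.96 = 0.7997/1.400 = 0.5712.
φ₁ = arccos(0.5712) ≈ 55.2°.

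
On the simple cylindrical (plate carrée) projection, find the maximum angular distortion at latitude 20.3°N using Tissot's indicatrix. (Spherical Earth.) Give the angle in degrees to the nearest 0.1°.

3.7°

For the equirectangular projection with φ₀ = 0 (plate carrée), h = 1 along meridians and k = sec φ along parallels.
At 20.3°: h = 1.000, k = 1.066; principal scales a = 1.066, b = 1.000.
sin(ω/2) = (a − b)/(a + b) = 0.06622/2.066 = 0.03205, so ω = 2 arcsin(0.03205) ≈ 3.7°.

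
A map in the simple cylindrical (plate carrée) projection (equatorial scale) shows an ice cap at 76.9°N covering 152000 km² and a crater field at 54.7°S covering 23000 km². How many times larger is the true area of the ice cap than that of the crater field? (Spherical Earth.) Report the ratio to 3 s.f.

Plate carrée has h = 1 and k = sec φ, giving areal scale sec φ; true area = (apparent area) · cos φ.
True area of ice cap: 152000 × cos(76.9°) = 152000 × 0.2267 = 34450 km².
True area of crater field: 23000 × cos(54.7°) = 23000 × 0.5779 = 13290 km².
Ratio = 34450 / 13290 ≈ 2.59.

2.59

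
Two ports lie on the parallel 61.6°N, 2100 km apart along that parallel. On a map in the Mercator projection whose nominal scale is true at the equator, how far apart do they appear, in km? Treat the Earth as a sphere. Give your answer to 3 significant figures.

4420 km

Mercator is conformal, so the point scale is isotropic: h = k = sec φ = 1/cos φ.
Along the parallel, k = sec 61.6° = 1/0.4756 = 2.103.
Map distance = 2100 × 2.103 ≈ 4420 km.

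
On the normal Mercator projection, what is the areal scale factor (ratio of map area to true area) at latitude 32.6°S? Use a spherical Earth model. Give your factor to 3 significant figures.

1.41

Mercator is conformal, so the point scale is isotropic: h = k = sec φ = 1/cos φ.
Areal scale = k² = sec²φ = 1/cos²(32.6°) = 1/0.8425² = 1.409.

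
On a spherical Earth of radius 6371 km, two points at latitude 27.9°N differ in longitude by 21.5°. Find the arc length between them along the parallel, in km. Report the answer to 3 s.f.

2110 km

Arc length along a parallel = R cos φ · Δλ (with Δλ in radians).
= 6371 × cos 27.9° × (21.5° × π/180) = 6371 × 0.8838 × 0.3752 ≈ 2110 km.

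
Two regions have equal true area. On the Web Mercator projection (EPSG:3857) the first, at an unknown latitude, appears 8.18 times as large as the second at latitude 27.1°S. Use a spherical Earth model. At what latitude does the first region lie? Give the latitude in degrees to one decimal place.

71.9°

On Mercator, (apparent₁)/(apparent₂) = sec²φ₁ / sec²φ₂ when true areas are equal.
cos²φ₂ / cos²φ₁ = 8.18  ⇒  cos φ₁ = cos 27.1° / √8.18 = 0.8902/2.860 = 0.3113.
φ₁ = arccos(0.3113) ≈ 71.9°.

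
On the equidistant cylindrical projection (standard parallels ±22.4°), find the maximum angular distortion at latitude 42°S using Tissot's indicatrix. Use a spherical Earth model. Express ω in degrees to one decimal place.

12.5°

With standard parallel φ₀ = 22.4°, the equirectangular projection gives x = Rλ cos φ₀, y = Rφ, so h = 1 and k = cos 22.4° / cos φ.
At 42°: h = 1.000, k = 1.244; principal scales a = 1.244, b = 1.000.
sin(ω/2) = (a − b)/(a + b) = 0.2441/2.244 = 0.1088, so ω = 2 arcsin(0.1088) ≈ 12.5°.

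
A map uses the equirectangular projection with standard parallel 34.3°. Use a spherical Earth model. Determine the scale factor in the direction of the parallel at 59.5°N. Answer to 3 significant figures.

1.63

With standard parallel φ₀ = 34.3°, the equirectangular projection gives x = Rλ cos φ₀, y = Rφ, so h = 1 and k = cos 34.3° / cos φ.
k = cos 34.3° / cos 59.5° = 0.8261/0.5075 = 1.628.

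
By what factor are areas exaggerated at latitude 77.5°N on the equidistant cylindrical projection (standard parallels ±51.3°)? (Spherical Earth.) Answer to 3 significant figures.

2.89

The equidistant cylindrical projection with φ₀ = 51.3° has h = 1 (meridians true) and k = cos φ₀ / cos φ along parallels.
Areal scale = h·k = 1 × cos φ₀ / cos φ; at 77.5°, h = 1.000, k = 2.889, so h·k = 2.889.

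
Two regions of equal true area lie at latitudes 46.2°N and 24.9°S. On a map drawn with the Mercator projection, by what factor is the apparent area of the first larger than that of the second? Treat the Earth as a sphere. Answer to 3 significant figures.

Mercator is conformal with k = sec φ, so areal scale = k² = sec²φ.
At 46.2°: sec²(46.2°) = 1/0.6921² = 2.087.
At 24.9°: sec²(24.9°) = 1/0.9070² = 1.215.
Ratio = 2.087/1.215 = cos²(24.9°)/cos²(46.2°) ≈ 1.72.

1.72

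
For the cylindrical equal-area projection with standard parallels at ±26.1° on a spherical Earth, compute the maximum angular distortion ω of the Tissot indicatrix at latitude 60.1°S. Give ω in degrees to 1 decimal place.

63.9°

For cylindrical equal-area with standard parallel φ₀, h = cos φ / cos φ₀ and k = cos φ₀ / cos φ, so h·k = 1.
At 60.1°: h = 0.5551, k = 1.802; principal scales a = 1.802, b = 0.5551.
sin(ω/2) = (a − b)/(a + b) = 1.246/2.357 = 0.5289, so ω = 2 arcsin(0.5289) ≈ 63.9°.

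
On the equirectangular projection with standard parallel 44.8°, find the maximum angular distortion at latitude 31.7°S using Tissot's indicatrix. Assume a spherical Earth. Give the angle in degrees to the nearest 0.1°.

With standard parallel φ₀ = 44.8°, the equirectangular projection gives x = Rλ cos φ₀, y = Rφ, so h = 1 and k = cos 44.8° / cos φ.
At 31.7°: h = 1.000, k = 0.8340; principal scales a = 1.000, b = 0.8340.
sin(ω/2) = (a − b)/(a + b) = 0.1660/1.834 = 0.09052, so ω = 2 arcsin(0.09052) ≈ 10.4°.

10.4°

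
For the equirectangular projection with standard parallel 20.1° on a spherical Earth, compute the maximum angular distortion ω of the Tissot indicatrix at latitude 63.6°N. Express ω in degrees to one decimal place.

With standard parallel φ₀ = 20.1°, the equirectangular projection gives x = Rλ cos φ₀, y = Rφ, so h = 1 and k = cos 20.1° / cos φ.
At 63.6°: h = 1.000, k = 2.112; principal scales a = 2.112, b = 1.000.
sin(ω/2) = (a − b)/(a + b) = 1.112/3.112 = 0.3573, so ω = 2 arcsin(0.3573) ≈ 41.9°.

41.9°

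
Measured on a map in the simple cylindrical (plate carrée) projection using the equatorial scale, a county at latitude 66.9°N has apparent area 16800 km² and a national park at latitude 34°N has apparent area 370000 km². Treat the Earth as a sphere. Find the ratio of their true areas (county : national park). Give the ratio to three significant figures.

On the plate carrée, areal scale = h·k = 1 × sec φ, so true area = apparent × cos φ.
True area of county: 16800 × cos(66.9°) = 16800 × 0.3923 = 6591 km².
True area of national park: 370000 × cos(34°) = 370000 × 0.8290 = 306700 km².
Ratio = 6591 / 306700 ≈ 0.0215.

0.0215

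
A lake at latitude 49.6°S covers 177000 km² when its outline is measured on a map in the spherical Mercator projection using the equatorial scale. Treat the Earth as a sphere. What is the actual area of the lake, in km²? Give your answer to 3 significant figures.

74400 km²

The Mercator projection is conformal; its linear scale factor is the same in every direction and equals sec φ = 1/cos φ.
Areal scale = k² = sec²φ = 1/cos²(49.6°) = 1/0.6481² = 2.381.
True area = apparent / (areal scale) = 177000 / 2.381 ≈ 74400 km².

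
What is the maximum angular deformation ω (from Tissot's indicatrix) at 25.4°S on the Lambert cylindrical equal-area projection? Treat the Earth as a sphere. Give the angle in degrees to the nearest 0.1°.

11.6°

The Lambert cylindrical equal-area projection is the cylindrical equal-area projection with its standard parallel at the equator (φ₀ = 0). A cylindrical equal-area projection with standard parallel φ₀ has meridian scale h = cos φ / cos φ₀ and parallel scale k = cos φ₀ / cos φ (so areas are preserved, h·k = 1).
At 25.4°: h = 0.9033, k = 1.107; principal scales a = 1.107, b = 0.9033.
sin(ω/2) = (a − b)/(a + b) = 0.2037/2.010 = 0.1013, so ω = 2 arcsin(0.1013) ≈ 11.6°.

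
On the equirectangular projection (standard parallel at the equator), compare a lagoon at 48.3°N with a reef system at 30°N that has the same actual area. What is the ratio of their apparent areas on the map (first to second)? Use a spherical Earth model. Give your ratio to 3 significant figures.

In the plate carrée (x = Rλ, y = Rφ), meridians are true-scale (h = 1) and parallels are stretched by k = sec φ.
Areal scale at 48.3°: h·k = 1.000 × 1.503 = 1.503.
Areal scale at 30°: h·k = 1.000 × 1.155 = 1.155.
Ratio = 1.503/1.155 ≈ 1.30.

1.30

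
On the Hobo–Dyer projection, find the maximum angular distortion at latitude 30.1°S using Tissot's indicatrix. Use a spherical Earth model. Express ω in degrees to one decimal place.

9.9°

Hobo–Dyer is a cylindrical equal-area projection with standard parallels at ±37.5°. A cylindrical equal-area projection with standard parallel φ₀ has meridian scale h = cos φ / cos φ₀ and parallel scale k = cos φ₀ / cos φ (so areas are preserved, h·k = 1).
At 30.1°: h = 1.090, k = 0.9170; principal scales a = 1.090, b = 0.9170.
sin(ω/2) = (a − b)/(a + b) = 0.1735/2.008 = 0.08642, so ω = 2 arcsin(0.08642) ≈ 9.9°.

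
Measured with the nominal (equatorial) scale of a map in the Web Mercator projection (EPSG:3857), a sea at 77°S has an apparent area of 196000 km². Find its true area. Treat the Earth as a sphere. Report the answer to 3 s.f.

For Mercator, h = k = sec φ (a conformal cylindrical projection has a single point scale, 1/cos φ).
Areal scale = k² = sec²φ = 1/cos²(77°) = 1/0.2250² = 19.76.
True area = apparent / (areal scale) = 196000 / 19.76 ≈ 9920 km².

9920 km²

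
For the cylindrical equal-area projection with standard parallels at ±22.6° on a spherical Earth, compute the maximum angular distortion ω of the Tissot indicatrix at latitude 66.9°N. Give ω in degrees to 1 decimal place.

A cylindrical equal-area projection with standard parallel φ₀ has meridian scale h = cos φ / cos φ₀ and parallel scale k = cos φ₀ / cos φ (so areas are preserved, h·k = 1).
At 66.9°: h = 0.4250, k = 2.353; principal scales a = 2.353, b = 0.4250.
sin(ω/2) = (a − b)/(a + b) = 1.928/2.778 = 0.6941, so ω = 2 arcsin(0.6941) ≈ 87.9°.

87.9°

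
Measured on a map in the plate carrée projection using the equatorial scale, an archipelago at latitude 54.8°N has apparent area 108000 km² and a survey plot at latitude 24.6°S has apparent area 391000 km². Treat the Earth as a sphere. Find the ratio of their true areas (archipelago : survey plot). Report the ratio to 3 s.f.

Plate carrée has h = 1 and k = sec φ, giving areal scale sec φ; true area = (apparent area) · cos φ.
True area of archipelago: 108000 × cos(54.8°) = 108000 × 0.5764 = 62250 km².
True area of survey plot: 391000 × cos(24.6°) = 391000 × 0.9092 = 355500 km².
Ratio = 62250 / 355500 ≈ 0.175.

0.175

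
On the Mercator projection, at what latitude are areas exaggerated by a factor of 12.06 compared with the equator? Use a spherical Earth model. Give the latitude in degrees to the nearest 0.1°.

Mercator areal scale is sec²φ.
sec²φ = 12.06  ⇒  cos²φ = 0.08292  ⇒  cos φ = 0.2880.
φ = arccos(0.2880) ≈ 73.3°.

73.3°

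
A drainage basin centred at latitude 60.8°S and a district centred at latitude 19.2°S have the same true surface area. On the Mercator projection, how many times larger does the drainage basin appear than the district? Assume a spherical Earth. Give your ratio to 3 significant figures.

On Mercator, area is exaggerated by sec²φ = 1/cos²φ.
At 60.8°: sec²(60.8°) = 1/0.4879² = 4.202.
At 19.2°: sec²(19.2°) = 1/0.9444² = 1.121.
Ratio = 4.202/1.121 = cos²(19.2°)/cos²(60.8°) ≈ 3.75.

3.75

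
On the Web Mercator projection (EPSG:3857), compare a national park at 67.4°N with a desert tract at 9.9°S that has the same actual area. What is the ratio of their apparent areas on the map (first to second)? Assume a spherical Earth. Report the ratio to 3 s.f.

Mercator areal scale is sec²φ.
At 67.4°: sec²(67.4°) = 1/0.3843² = 6.771.
At 9.9°: sec²(9.9°) = 1/0.9851² = 1.030.
Ratio = 6.771/1.030 = cos²(9.9°)/cos²(67.4°) ≈ 6.57.

6.57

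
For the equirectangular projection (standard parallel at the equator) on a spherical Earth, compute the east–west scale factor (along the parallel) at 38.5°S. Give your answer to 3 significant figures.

For the equirectangular projection with φ₀ = 0 (plate carrée), h = 1 along meridians and k = sec φ along parallels.
k = 1/cos 38.5° = 1/0.7826 = 1.278.

1.28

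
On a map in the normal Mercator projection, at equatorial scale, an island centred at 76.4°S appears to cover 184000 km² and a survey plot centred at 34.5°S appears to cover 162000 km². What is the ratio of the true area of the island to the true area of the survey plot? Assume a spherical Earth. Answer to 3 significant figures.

0.0925

On Mercator the areal scale is sec²φ, so true area = apparent × cos²φ.
True area of island: 184000 × cos²(76.4°) = 184000 × 0.05529 = 10170 km².
True area of survey plot: 162000 × cos²(34.5°) = 162000 × 0.6792 = 110000 km².
Ratio = 10170 / 110000 ≈ 0.0925.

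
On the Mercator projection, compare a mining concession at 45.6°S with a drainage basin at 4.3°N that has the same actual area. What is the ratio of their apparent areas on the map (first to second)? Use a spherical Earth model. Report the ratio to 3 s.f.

2.03

Mercator is conformal with k = sec φ, so areal scale = k² = sec²φ.
At 45.6°: sec²(45.6°) = 1/0.6997² = 2.043.
At 4.3°: sec²(4.3°) = 1/0.9972² = 1.006.
Ratio = 2.043/1.006 = cos²(4.3°)/cos²(45.6°) ≈ 2.03.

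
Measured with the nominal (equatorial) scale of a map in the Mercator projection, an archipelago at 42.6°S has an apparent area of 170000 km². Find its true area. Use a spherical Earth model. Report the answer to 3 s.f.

92100 km²

The Mercator projection is conformal; its linear scale factor is the same in every direction and equals sec φ = 1/cos φ.
Areal scale = k² = sec²φ = 1/cos²(42.6°) = 1/0.7361² = 1.846.
True area = apparent / (areal scale) = 170000 / 1.846 ≈ 92100 km².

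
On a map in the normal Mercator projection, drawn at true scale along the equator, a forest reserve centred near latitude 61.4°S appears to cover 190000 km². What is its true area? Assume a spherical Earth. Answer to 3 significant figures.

43500 km²

The Mercator projection is conformal; its linear scale factor is the same in every direction and equals sec φ = 1/cos φ.
Areal scale = k² = sec²φ = 1/cos²(61.4°) = 1/0.4787² = 4.364.
True area = apparent / (areal scale) = 190000 / 4.364 ≈ 43500 km².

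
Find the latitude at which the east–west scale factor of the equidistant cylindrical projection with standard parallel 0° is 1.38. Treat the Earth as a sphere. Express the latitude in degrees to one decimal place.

Plate carrée: h = 1, k = sec φ along parallels.
sec φ = 1.38  ⇒  cos φ = 0.7246  ⇒  φ ≈ 43.6°.

43.6°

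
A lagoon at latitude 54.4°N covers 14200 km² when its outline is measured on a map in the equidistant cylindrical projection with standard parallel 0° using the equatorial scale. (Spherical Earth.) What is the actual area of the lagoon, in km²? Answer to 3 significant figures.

8270 km²

For the equirectangular projection with φ₀ = 0 (plate carrée), h = 1 along meridians and k = sec φ along parallels.
Areal scale = h·k = 1 × sec φ; at 54.4°, h = 1.000, k = 1.718, so h·k = 1.718.
True area = apparent / (areal scale) = 14200 / 1.718 ≈ 8270 km².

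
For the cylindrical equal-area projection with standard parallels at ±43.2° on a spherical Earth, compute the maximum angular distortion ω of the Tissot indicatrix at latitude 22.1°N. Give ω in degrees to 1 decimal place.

A cylindrical equal-area projection with standard parallel φ₀ has meridian scale h = cos φ / cos φ₀ and parallel scale k = cos φ₀ / cos φ (so areas are preserved, h·k = 1).
At 22.1°: h = 1.271, k = 0.7868; principal scales a = 1.271, b = 0.7868.
sin(ω/2) = (a − b)/(a + b) = 0.4842/2.058 = 0.2353, so ω = 2 arcsin(0.2353) ≈ 27.2°.

27.2°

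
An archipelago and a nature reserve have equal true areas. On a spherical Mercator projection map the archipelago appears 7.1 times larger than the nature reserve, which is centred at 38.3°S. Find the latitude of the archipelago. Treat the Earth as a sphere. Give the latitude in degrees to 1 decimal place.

For equal true areas on Mercator, apparent areas scale as sec²φ, so the ratio is cos²φ₂ / cos²φ₁.
cos²φ₂ / cos²φ₁ = 7.1  ⇒  cos φ₁ = cos 38.3° / √7.1 = 0.7848/2.665 = 0.2945.
φ₁ = arccos(0.2945) ≈ 72.9°.

72.9°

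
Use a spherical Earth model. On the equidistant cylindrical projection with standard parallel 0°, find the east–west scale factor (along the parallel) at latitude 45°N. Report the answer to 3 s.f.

1.41

Plate carrée maps x = Rλ, y = Rφ. The meridian scale is h = 1 and the parallel scale is k = 1/cos φ = sec φ.
k = 1/cos 45° = 1/0.7071 = 1.414.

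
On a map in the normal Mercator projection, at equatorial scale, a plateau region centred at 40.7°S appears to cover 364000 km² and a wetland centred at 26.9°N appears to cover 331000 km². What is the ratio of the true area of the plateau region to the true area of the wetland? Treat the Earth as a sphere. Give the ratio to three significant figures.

0.795

On Mercator the areal scale is sec²φ, so true area = apparent × cos²φ.
True area of plateau region: 364000 × cos²(40.7°) = 364000 × 0.5748 = 209200 km².
True area of wetland: 331000 × cos²(26.9°) = 331000 × 0.7953 = 263200 km².
Ratio = 209200 / 263200 ≈ 0.795.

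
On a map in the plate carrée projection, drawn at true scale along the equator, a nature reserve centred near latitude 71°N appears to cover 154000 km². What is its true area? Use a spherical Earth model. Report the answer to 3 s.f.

50100 km²

In the plate carrée (x = Rλ, y = Rφ), meridians are true-scale (h = 1) and parallels are stretched by k = sec φ.
Areal scale = h·k = 1 × sec φ; at 71°, h = 1.000, k = 3.072, so h·k = 3.072.
True area = apparent / (areal scale) = 154000 / 3.072 ≈ 50100 km².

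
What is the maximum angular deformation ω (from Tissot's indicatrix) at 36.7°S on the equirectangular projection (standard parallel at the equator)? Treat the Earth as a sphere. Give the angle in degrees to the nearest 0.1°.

12.6°

In the plate carrée (x = Rλ, y = Rφ), meridians are true-scale (h = 1) and parallels are stretched by k = sec φ.
At 36.7°: h = 1.000, k = 1.247; principal scales a = 1.247, b = 1.000.
sin(ω/2) = (a − b)/(a + b) = 0.2472/2.247 = 0.1100, so ω = 2 arcsin(0.1100) ≈ 12.6°.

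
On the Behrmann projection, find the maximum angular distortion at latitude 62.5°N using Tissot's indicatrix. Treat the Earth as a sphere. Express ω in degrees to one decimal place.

67.7°

The Behrmann projection is cylindrical equal-area with φ₀ = 30°. A cylindrical equal-area projection with standard parallel φ₀ has meridian scale h = cos φ / cos φ₀ and parallel scale k = cos φ₀ / cos φ (so areas are preserved, h·k = 1).
At 62.5°: h = 0.5332, k = 1.876; principal scales a = 1.876, b = 0.5332.
sin(ω/2) = (a − b)/(a + b) = 1.342/2.409 = 0.5573, so ω = 2 arcsin(0.5573) ≈ 67.7°.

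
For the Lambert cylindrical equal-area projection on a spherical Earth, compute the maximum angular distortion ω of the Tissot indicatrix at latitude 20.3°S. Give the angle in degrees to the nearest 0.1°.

7.3°

The Lambert cylindrical equal-area projection is the cylindrical equal-area projection with its standard parallel at the equator (φ₀ = 0). Cylindrical equal-area (φ₀ = 0°): h = cos φ / cos 0° along meridians, k = cos 0° / cos φ along parallels; h·k = 1.
At 20.3°: h = 0.9379, k = 1.066; principal scales a = 1.066, b = 0.9379.
sin(ω/2) = (a − b)/(a + b) = 0.1283/2.004 = 0.06404, so ω = 2 arcsin(0.06404) ≈ 7.3°.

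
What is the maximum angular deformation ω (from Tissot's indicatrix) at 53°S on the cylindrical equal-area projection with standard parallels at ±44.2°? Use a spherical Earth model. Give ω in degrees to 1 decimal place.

A cylindrical equal-area projection with standard parallel φ₀ has meridian scale h = cos φ / cos φ₀ and parallel scale k = cos φ₀ / cos φ (so areas are preserved, h·k = 1).
At 53°: h = 0.8395, k = 1.191; principal scales a = 1.191, b = 0.8395.
sin(ω/2) = (a − b)/(a + b) = 0.3518/2.031 = 0.1732, so ω = 2 arcsin(0.1732) ≈ 20.0°.

20.0°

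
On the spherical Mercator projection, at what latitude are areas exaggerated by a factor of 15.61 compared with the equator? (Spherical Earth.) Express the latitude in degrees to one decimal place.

75.3°

Mercator areal scale is sec²φ.
sec²φ = 15.61  ⇒  cos²φ = 0.06406  ⇒  cos φ = 0.2531.
φ = arccos(0.2531) ≈ 75.3°.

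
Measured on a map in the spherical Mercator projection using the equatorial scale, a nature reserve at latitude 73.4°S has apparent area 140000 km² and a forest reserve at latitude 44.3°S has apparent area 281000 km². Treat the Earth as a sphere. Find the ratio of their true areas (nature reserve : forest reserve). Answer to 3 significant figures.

On Mercator the areal scale is sec²φ, so true area = apparent × cos²φ.
True area of nature reserve: 140000 × cos²(73.4°) = 140000 × 0.08162 = 11430 km².
True area of forest reserve: 281000 × cos²(44.3°) = 281000 × 0.5122 = 143900 km².
Ratio = 11430 / 143900 ≈ 0.0794.

0.0794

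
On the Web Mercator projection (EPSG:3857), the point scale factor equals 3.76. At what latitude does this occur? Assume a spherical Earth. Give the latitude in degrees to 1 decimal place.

74.6°

Mercator scale is k = sec φ = 1/cos φ.
1/cos φ = 3.76  ⇒  cos φ = 0.2660  ⇒  φ = arccos(0.2660) ≈ 74.6°.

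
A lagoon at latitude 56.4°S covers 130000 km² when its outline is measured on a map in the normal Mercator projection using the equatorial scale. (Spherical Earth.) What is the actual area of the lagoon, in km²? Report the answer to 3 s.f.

39800 km²

For Mercator, h = k = sec φ (a conformal cylindrical projection has a single point scale, 1/cos φ).
Areal scale = k² = sec²φ = 1/cos²(56.4°) = 1/0.5534² = 3.265.
True area = apparent / (areal scale) = 130000 / 3.265 ≈ 39800 km².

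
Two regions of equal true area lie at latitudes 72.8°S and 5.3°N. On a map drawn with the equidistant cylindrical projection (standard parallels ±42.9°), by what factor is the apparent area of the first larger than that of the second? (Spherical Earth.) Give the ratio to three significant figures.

With standard parallel φ₀ = 42.9°, the equirectangular projection gives x = Rλ cos φ₀, y = Rφ, so h = 1 and k = cos 42.9° / cos φ.
Areal scale at 72.8°: h·k = 1.000 × 2.477 = 2.477.
Areal scale at 5.3°: h·k = 1.000 × 0.7357 = 0.7357.
Ratio = 2.477/0.7357 ≈ 3.37.

3.37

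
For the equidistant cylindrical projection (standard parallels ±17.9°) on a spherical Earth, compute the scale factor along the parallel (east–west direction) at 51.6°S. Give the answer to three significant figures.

1.53

With standard parallel φ₀ = 17.9°, the equirectangular projection gives x = Rλ cos φ₀, y = Rφ, so h = 1 and k = cos 17.9° / cos φ.
k = cos 17.9° / cos 51.6° = 0.9516/0.6211 = 1.532.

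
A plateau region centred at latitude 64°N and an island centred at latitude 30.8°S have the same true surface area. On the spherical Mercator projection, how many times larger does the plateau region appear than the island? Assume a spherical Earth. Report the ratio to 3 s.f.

Mercator is conformal with k = sec φ, so areal scale = k² = sec²φ.
At 64°: sec²(64°) = 1/0.4384² = 5.204.
At 30.8°: sec²(30.8°) = 1/0.8590² = 1.355.
Ratio = 5.204/1.355 = cos²(30.8°)/cos²(64°) ≈ 3.84.

3.84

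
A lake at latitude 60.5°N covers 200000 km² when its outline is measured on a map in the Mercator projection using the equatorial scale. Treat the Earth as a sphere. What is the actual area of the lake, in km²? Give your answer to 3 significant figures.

48500 km²

For Mercator, h = k = sec φ (a conformal cylindrical projection has a single point scale, 1/cos φ).
Areal scale = k² = sec²φ = 1/cos²(60.5°) = 1/0.4924² = 4.124.
True area = apparent / (areal scale) = 200000 / 4.124 ≈ 48500 km².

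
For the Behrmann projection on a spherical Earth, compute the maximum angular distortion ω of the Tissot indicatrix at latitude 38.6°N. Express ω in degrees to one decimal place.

Behrmann is a cylindrical equal-area projection with standard parallels at ±30°. Cylindrical equal-area (φ₀ = 30°): h = cos φ / cos 30° along meridians, k = cos 30° / cos φ along parallels; h·k = 1.
At 38.6°: h = 0.9024, k = 1.108; principal scales a = 1.108, b = 0.9024.
sin(ω/2) = (a − b)/(a + b) = 0.2057/2.011 = 0.1023, so ω = 2 arcsin(0.1023) ≈ 11.7°.

11.7°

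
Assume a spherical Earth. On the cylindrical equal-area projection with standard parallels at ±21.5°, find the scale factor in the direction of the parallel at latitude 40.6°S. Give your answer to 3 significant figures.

A cylindrical equal-area projection with standard parallel φ₀ has meridian scale h = cos φ / cos φ₀ and parallel scale k = cos φ₀ / cos φ (so areas are preserved, h·k = 1).
k = cos 21.5° / cos 40.6° = 0.9304/0.7593 = 1.225.

1.23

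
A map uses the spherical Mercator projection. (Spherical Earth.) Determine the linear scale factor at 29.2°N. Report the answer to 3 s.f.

1.15

The Mercator projection is conformal; its linear scale factor is the same in every direction and equals sec φ = 1/cos φ.
k = 1/cos 29.2° = 1/0.8729 = 1.146.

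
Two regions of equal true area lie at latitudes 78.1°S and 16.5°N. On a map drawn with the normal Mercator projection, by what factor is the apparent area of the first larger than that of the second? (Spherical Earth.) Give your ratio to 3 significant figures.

21.6

On Mercator, area is exaggerated by sec²φ = 1/cos²φ.
At 78.1°: sec²(78.1°) = 1/0.2062² = 23.52.
At 16.5°: sec²(16.5°) = 1/0.9588² = 1.088.
Ratio = 23.52/1.088 = cos²(16.5°)/cos²(78.1°) ≈ 21.6.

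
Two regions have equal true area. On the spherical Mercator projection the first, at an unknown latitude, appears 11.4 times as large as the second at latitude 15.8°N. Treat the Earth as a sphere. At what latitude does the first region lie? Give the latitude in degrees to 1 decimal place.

For equal true areas on Mercator, apparent areas scale as sec²φ, so the ratio is cos²φ₂ / cos²φ₁.
cos²φ₂ / cos²φ₁ = 11.4  ⇒  cos φ₁ = cos 15.8° / √11.4 = 0.9622/3.376 = 0.2850.
φ₁ = arccos(0.2850) ≈ 73.4°.

73.4°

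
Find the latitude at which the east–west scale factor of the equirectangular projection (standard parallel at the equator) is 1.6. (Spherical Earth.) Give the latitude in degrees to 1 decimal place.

Plate carrée: h = 1, k = sec φ along parallels.
sec φ = 1.6  ⇒  cos φ = 0.6250  ⇒  φ ≈ 51.3°.

51.3°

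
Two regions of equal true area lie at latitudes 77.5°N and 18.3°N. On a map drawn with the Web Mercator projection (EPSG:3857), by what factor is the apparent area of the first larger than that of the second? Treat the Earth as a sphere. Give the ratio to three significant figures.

Mercator is conformal with k = sec φ, so areal scale = k² = sec²φ.
At 77.5°: sec²(77.5°) = 1/0.2164² = 21.35.
At 18.3°: sec²(18.3°) = 1/0.9494² = 1.109.
Ratio = 21.35/1.109 = cos²(18.3°)/cos²(77.5°) ≈ 19.2.

19.2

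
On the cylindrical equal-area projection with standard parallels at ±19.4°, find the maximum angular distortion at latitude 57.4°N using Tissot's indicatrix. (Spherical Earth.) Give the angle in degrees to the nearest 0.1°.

61.1°

A cylindrical equal-area projection with standard parallel φ₀ has meridian scale h = cos φ / cos φ₀ and parallel scale k = cos φ₀ / cos φ (so areas are preserved, h·k = 1).
At 57.4°: h = 0.5712, k = 1.751; principal scales a = 1.751, b = 0.5712.
sin(ω/2) = (a − b)/(a + b) = 1.179/2.322 = 0.5080, so ω = 2 arcsin(0.5080) ≈ 61.1°.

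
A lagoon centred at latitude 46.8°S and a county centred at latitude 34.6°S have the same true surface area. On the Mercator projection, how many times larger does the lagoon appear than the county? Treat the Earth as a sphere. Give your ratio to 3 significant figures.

1.45

On Mercator, area is exaggerated by sec²φ = 1/cos²φ.
At 46.8°: sec²(46.8°) = 1/0.6845² = 2.134.
At 34.6°: sec²(34.6°) = 1/0.8231² = 1.476.
Ratio = 2.134/1.476 = cos²(34.6°)/cos²(46.8°) ≈ 1.45.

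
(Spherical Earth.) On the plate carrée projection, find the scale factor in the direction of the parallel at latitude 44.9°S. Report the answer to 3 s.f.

For the equirectangular projection with φ₀ = 0 (plate carrée), h = 1 along meridians and k = sec φ along parallels.
k = 1/cos 44.9° = 1/0.7083 = 1.412.

1.41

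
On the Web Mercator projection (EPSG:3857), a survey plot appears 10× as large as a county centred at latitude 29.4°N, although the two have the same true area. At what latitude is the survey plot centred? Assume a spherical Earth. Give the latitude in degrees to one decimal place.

Mercator areal scale is sec²φ, so apparent-area ratio = sec²φ₁ / sec²φ₂ = cos²φ₂ / cos²φ₁.
cos²φ₂ / cos²φ₁ = 10  ⇒  cos φ₁ = cos 29.4° / √10 = 0.8712/3.162 = 0.2755.
φ₁ = arccos(0.2755) ≈ 74.0°.

74.0°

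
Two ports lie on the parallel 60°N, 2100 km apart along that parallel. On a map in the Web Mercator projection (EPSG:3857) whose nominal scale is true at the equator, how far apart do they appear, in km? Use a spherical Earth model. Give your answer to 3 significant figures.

4200 km

The Mercator projection is conformal; its linear scale factor is the same in every direction and equals sec φ = 1/cos φ.
Along the parallel, k = sec 60° = 1/0.5000 = 2.000.
Map distance = 2100 × 2.000 ≈ 4200 km.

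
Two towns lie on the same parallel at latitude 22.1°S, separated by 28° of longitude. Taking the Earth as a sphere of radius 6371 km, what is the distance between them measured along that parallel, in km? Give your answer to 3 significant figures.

2880 km

Arc length along a parallel = R cos φ · Δλ (with Δλ in radians).
= 6371 × cos 22.1° × (28° × π/180) = 6371 × 0.9265 × 0.4887 ≈ 2880 km.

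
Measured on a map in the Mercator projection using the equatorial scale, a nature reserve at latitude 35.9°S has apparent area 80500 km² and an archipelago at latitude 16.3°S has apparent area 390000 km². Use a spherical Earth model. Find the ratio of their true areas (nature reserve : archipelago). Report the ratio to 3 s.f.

0.147

Mercator's areal exaggeration is sec²φ; hence true area = (apparent area) · cos²φ.
True area of nature reserve: 80500 × cos²(35.9°) = 80500 × 0.6562 = 52820 km².
True area of archipelago: 390000 × cos²(16.3°) = 390000 × 0.9212 = 359300 km².
Ratio = 52820 / 359300 ≈ 0.147.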